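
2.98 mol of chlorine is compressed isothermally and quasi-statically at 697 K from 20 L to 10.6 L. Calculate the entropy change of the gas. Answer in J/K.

ΔS_gas = -15.7 J/K

For an isothermal ideal gas ΔS_gas = nR ln(V₂/V₁) = 2.98 × 8.314 × ln(10.6/20) = -15.7 J/K.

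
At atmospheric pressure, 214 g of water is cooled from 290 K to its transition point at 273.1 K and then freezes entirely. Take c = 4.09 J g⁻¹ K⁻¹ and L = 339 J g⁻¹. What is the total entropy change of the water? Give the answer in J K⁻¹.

ΔS = -318 J/K

Cooling step: ΔS₁ = m c ln(T_tr/T_i) = 214 × 4.09 × ln(273.1/290) = -52.55 J/K.
Phase change: ΔS₂ = −mL/T_tr = −214 × 339 / 273.1 = -265.6 J/K.
ΔS_total = (-52.55) + (-265.6) = -318 J/K.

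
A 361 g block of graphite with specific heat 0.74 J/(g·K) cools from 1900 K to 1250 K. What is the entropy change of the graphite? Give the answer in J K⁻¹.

ΔS = ∫dQ_rev/T = m c ln(T₂/T₁) = 361 × 0.74 × ln(1250/1900) = -112 J/K.

ΔS = -112 J/K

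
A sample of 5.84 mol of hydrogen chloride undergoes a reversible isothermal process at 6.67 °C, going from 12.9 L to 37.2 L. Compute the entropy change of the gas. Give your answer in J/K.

For an isothermal ideal gas ΔS_gas = nR ln(V₂/V₁) = 5.84 × 8.314 × ln(37.2/12.9) = 51.4 J/K.

ΔS_gas = 51.4 J/K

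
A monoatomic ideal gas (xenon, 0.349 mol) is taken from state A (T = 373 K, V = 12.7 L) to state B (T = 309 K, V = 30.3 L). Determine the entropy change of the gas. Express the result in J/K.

ΔS = 1.7 J/K

Entropy is a state function: ΔS = nC_V ln(T₂/T₁) + nR ln(V₂/V₁), with C_V = 3R/2 = 12.47 J mol⁻¹ K⁻¹ for a monoatomic ideal gas.
ΔS = 0.349 × [12.47 × ln(309/373) + 8.314 × ln(30.3/12.7)] = 1.7 J/K.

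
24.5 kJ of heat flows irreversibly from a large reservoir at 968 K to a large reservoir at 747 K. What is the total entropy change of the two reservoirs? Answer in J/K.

ΔS_hot = −Q/T_H = −24500/968 = -25.31 J/K and ΔS_cold = +Q/T_C = 24500/747 = 32.8 J/K.
ΔS_total = -25.31 + 32.8 = 7.49 J/K, positive as the second law requires.

ΔS_total = 7.49 J/K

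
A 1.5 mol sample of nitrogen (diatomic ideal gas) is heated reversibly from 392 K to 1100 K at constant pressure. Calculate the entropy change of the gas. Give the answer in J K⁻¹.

ΔS = 45 J/K

At constant pressure, ΔS = nC_p ln(T₂/T₁) with C_p = 7R/2 = 29.1 J mol⁻¹ K⁻¹.
ΔS = 1.5 × 29.1 × ln(1100/392) = 45 J/K.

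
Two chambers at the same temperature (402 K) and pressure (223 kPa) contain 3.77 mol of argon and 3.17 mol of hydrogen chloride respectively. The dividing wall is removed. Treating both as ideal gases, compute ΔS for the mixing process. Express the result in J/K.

ΔS_mix = 39.8 J/K

Mole fractions: x_A = 3.77/6.94 = 0.543, x_B = 0.457.
ΔS_mix = −R(n_A ln x_A + n_B ln x_B) = −8.314 × (3.77 ln 0.543 + 3.17 ln 0.457) = 39.8 J/K.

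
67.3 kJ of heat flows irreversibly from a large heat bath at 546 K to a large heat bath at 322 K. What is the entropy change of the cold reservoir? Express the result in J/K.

ΔS_cold = 209 J/K

The cold reservoir gains heat Q, so ΔS_cold = +Q/T_C = 67300/322 = 209 J/K.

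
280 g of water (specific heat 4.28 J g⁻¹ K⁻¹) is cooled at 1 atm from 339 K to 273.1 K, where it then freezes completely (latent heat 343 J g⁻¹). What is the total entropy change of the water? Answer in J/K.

ΔS = -611 J/K

Cooling step: ΔS₁ = m c ln(T_tr/T_i) = 280 × 4.28 × ln(273.1/339) = -259 J/K.
Phase change: ΔS₂ = −mL/T_tr = −280 × 343 / 273.1 = -351.7 J/K.
ΔS_total = (-259) + (-351.7) = -611 J/K.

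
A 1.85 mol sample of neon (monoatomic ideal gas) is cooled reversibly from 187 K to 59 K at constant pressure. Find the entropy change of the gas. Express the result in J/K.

ΔS = -44.4 J/K

At constant pressure, ΔS = nC_p ln(T₂/T₁) with C_p = 5R/2 = 20.79 J mol⁻¹ K⁻¹.
ΔS = 1.85 × 20.79 × ln(59/187) = -44.4 J/K.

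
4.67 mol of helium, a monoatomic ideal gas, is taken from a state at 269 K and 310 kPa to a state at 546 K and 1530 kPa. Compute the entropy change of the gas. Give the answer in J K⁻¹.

ΔS = nC_p ln(T₂/T₁) − nR ln(P₂/P₁), with C_p = 5R/2 = 20.79 J mol⁻¹ K⁻¹ for a monoatomic ideal gas.
ΔS = 4.67 × [20.79 × ln(546/269) − 8.314 × ln(1530/310)] = 6.73 J/K.

ΔS = 6.73 J/K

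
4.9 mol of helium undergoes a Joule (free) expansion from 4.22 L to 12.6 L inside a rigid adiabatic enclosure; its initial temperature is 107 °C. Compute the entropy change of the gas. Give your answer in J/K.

ΔS_gas = 44.6 J/K

No heat is exchanged and no work is done, so the ideal-gas temperature stays constant.
Entropy is a state function; using a reversible isothermal path, ΔS_gas = nR ln(V₂/V₁) = 4.9 × 8.314 × ln(12.6/4.22) = 44.6 J/K.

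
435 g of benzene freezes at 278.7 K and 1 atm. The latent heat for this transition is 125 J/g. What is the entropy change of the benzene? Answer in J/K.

Heat released by the substance: Q = −mL = −435 × 125 = −54375 J.
At constant T, ΔS = Q_rev/T = −54375 / 278.7 = -195 J/K.

ΔS = -195 J/K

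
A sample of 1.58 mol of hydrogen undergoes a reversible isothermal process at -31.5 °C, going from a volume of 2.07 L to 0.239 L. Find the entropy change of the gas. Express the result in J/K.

For an isothermal ideal gas ΔS_gas = nR ln(V₂/V₁) = 1.58 × 8.314 × ln(0.239/2.07) = -28.4 J/K.

ΔS_gas = -28.4 J/K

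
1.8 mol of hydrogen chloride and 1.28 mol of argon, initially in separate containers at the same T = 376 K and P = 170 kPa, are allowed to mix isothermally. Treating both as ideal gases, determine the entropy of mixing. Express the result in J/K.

ΔS_mix = 17.4 J/K

Mole fractions: x_A = 1.8/3.08 = 0.584, x_B = 0.416.
ΔS_mix = −R(n_A ln x_A + n_B ln x_B) = −8.314 × (1.8 ln 0.584 + 1.28 ln 0.416) = 17.4 J/K.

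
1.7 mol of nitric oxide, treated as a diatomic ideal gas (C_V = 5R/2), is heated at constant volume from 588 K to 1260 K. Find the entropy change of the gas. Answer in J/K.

ΔS = 26.9 J/K

At constant volume, ΔS = nC_V ln(T₂/T₁) with C_V = 5R/2 = 20.79 J mol⁻¹ K⁻¹.
ΔS = 1.7 × 20.79 × ln(1260/588) = 26.9 J/K.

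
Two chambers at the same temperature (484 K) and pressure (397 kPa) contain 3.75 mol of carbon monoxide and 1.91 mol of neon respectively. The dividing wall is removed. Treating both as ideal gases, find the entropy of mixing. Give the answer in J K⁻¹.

Mole fractions: x_A = 3.75/5.66 = 0.663, x_B = 0.337.
ΔS_mix = −R(n_A ln x_A + n_B ln x_B) = −8.314 × (3.75 ln 0.663 + 1.91 ln 0.337) = 30.1 J/K.

ΔS_mix = 30.1 J/K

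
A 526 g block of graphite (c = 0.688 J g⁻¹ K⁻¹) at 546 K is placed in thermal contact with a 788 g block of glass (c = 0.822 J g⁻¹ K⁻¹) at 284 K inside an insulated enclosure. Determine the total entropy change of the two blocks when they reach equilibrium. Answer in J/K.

ΔS_total = 51.9 J/K

Energy balance: T_f = (m₁c₁T₁ + m₂c₂T₂)/(m₁c₁ + m₂c₂) = 377.91 K.
ΔS₁ = m₁c₁ ln(T_f/T₁) = 361.888 × ln(377.91/546) = -133.16 J/K.
ΔS₂ = m₂c₂ ln(T_f/T₂) = 647.736 × ln(377.91/284) = 185.05 J/K.
ΔS_total = -133.16 + 185.05 = 51.9 J/K.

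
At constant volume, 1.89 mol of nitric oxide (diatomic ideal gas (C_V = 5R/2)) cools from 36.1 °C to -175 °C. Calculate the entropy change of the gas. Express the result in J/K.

ΔS = -45.1 J/K

In kelvin: T₁ = 309.25 K, T₂ = 98.15 K. At constant volume, ΔS = nC_V ln(T₂/T₁) with C_V = 5R/2 = 20.79 J mol⁻¹ K⁻¹.
ΔS = 1.89 × 20.79 × ln(98.15/309.25) = -45.1 J/K.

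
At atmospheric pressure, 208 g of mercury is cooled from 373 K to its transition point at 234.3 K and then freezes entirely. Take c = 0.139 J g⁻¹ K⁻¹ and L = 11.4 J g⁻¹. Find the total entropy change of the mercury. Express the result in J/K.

ΔS = -23.6 J/K

Cooling step: ΔS₁ = m c ln(T_tr/T_i) = 208 × 0.139 × ln(234.3/373) = -13.44 J/K.
Phase change: ΔS₂ = −mL/T_tr = −208 × 11.4 / 234.3 = -10.12 J/K.
ΔS_total = (-13.44) + (-10.12) = -23.6 J/K.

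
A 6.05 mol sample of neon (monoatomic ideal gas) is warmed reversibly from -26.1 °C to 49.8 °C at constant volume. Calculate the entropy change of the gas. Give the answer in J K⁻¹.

In kelvin: T₁ = 247.05 K, T₂ = 322.95 K. At constant volume, ΔS = nC_V ln(T₂/T₁) with C_V = 3R/2 = 12.47 J mol⁻¹ K⁻¹.
ΔS = 6.05 × 12.47 × ln(322.95/247.05) = 20.2 J/K.

ΔS = 20.2 J/K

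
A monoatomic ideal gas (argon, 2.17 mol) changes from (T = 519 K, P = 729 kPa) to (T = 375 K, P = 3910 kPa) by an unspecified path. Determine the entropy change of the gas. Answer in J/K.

ΔS = -45 J/K

ΔS = nC_p ln(T₂/T₁) − nR ln(P₂/P₁), with C_p = 5R/2 = 20.79 J mol⁻¹ K⁻¹ for a monoatomic ideal gas.
ΔS = 2.17 × [20.79 × ln(375/519) − 8.314 × ln(3910/729)] = -45 J/K.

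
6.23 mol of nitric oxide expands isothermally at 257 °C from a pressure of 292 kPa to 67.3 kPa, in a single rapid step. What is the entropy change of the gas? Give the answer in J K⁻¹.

Entropy is a state function, so ΔS_gas depends only on the end states.
For an isothermal ideal gas ΔS_gas = nR ln(P₁/P₂) = 6.23 × 8.314 × ln(292/67.3) = 76 J/K.

ΔS_gas = 76 J/K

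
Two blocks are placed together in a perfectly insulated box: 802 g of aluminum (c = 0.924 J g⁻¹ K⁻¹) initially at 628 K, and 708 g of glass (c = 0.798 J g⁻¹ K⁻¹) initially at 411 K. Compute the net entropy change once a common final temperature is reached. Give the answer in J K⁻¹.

ΔS_total = 28.1 J/K

Energy balance: T_f = (m₁c₁T₁ + m₂c₂T₂)/(m₁c₁ + m₂c₂) = 534.13 K.
ΔS₁ = m₁c₁ ln(T_f/T₁) = 741.048 × ln(534.13/628) = -119.98 J/K.
ΔS₂ = m₂c₂ ln(T_f/T₂) = 564.984 × ln(534.13/411) = 148.05 J/K.
ΔS_total = -119.98 + 148.05 = 28.1 J/K.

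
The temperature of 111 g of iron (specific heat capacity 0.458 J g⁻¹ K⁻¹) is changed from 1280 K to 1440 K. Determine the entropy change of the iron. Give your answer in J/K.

ΔS = 5.99 J/K

ΔS = ∫dQ_rev/T = m c ln(T₂/T₁) = 111 × 0.458 × ln(1440/1280) = 5.99 J/K.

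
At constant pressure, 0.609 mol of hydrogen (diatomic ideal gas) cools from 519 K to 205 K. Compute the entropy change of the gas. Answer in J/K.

ΔS = -16.5 J/K

At constant pressure, ΔS = nC_p ln(T₂/T₁) with C_p = 7R/2 = 29.1 J mol⁻¹ K⁻¹.
ΔS = 0.609 × 29.1 × ln(205/519) = -16.5 J/K.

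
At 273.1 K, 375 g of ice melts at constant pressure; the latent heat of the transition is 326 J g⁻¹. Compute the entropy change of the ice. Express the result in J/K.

Heat absorbed by the substance: Q = mL = 375 × 326 = 122250 J.
At constant T, ΔS = Q_rev/T = 122250 / 273.1 = 448 J/K.

ΔS = 448 J/K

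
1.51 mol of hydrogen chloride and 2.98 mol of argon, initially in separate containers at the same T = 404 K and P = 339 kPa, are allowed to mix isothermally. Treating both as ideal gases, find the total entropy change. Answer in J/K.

Mole fractions: x_A = 1.51/4.49 = 0.336, x_B = 0.664.
ΔS_mix = −R(n_A ln x_A + n_B ln x_B) = −8.314 × (1.51 ln 0.336 + 2.98 ln 0.664) = 23.8 J/K.

ΔS_mix = 23.8 J/K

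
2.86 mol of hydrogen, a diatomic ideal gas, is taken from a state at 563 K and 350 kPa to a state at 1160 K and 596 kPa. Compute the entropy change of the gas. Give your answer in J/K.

ΔS = 47.5 J/K

ΔS = nC_p ln(T₂/T₁) − nR ln(P₂/P₁), with C_p = 7R/2 = 29.1 J mol⁻¹ K⁻¹ for a diatomic ideal gas.
ΔS = 2.86 × [29.1 × ln(1160/563) − 8.314 × ln(596/350)] = 47.5 J/K.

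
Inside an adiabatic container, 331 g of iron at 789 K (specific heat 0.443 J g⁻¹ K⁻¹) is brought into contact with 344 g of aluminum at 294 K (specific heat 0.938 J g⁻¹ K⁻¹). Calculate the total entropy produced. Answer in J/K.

Energy balance: T_f = (m₁c₁T₁ + m₂c₂T₂)/(m₁c₁ + m₂c₂) = 448.66 K.
ΔS₁ = m₁c₁ ln(T_f/T₁) = 146.633 × ln(448.66/789) = -82.77 J/K.
ΔS₂ = m₂c₂ ln(T_f/T₂) = 322.672 × ln(448.66/294) = 136.4 J/K.
ΔS_total = -82.77 + 136.4 = 53.6 J/K.

ΔS_total = 53.6 J/K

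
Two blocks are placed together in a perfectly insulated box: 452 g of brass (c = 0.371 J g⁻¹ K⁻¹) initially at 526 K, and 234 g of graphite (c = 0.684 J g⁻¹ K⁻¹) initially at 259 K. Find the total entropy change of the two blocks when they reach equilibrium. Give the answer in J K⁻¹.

Energy balance: T_f = (m₁c₁T₁ + m₂c₂T₂)/(m₁c₁ + m₂c₂) = 395.61 K.
ΔS₁ = m₁c₁ ln(T_f/T₁) = 167.692 × ln(395.61/526) = -47.77 J/K.
ΔS₂ = m₂c₂ ln(T_f/T₂) = 160.056 × ln(395.61/259) = 67.8 J/K.
ΔS_total = -47.77 + 67.8 = 20 J/K.

ΔS_total = 20 J/K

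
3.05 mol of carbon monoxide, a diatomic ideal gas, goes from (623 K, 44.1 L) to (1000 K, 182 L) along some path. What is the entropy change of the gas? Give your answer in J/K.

ΔS = 65.9 J/K

Entropy is a state function: ΔS = nC_V ln(T₂/T₁) + nR ln(V₂/V₁), with C_V = 5R/2 = 20.79 J mol⁻¹ K⁻¹ for a diatomic ideal gas.
ΔS = 3.05 × [20.79 × ln(1000/623) + 8.314 × ln(182/44.1)] = 65.9 J/K.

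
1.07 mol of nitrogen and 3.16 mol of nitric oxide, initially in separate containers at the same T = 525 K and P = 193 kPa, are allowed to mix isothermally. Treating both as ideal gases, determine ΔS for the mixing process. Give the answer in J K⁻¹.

Mole fractions: x_A = 1.07/4.23 = 0.253, x_B = 0.747.
ΔS_mix = −R(n_A ln x_A + n_B ln x_B) = −8.314 × (1.07 ln 0.253 + 3.16 ln 0.747) = 19.9 J/K.

ΔS_mix = 19.9 J/K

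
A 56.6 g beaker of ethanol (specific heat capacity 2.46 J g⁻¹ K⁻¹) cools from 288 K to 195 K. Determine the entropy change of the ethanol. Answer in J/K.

ΔS = -54.3 J/K

ΔS = ∫dQ_rev/T = m c ln(T₂/T₁) = 56.6 × 2.46 × ln(195/288) = -54.3 J/K.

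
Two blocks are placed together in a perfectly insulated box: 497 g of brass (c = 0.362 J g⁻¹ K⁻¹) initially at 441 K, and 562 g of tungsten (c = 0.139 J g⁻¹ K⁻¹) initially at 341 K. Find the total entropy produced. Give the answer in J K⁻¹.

ΔS_total = 1.74 J/K

Energy balance: T_f = (m₁c₁T₁ + m₂c₂T₂)/(m₁c₁ + m₂c₂) = 410.73 K.
ΔS₁ = m₁c₁ ln(T_f/T₁) = 179.914 × ln(410.73/441) = -12.795 J/K.
ΔS₂ = m₂c₂ ln(T_f/T₂) = 78.118 × ln(410.73/341) = 14.533 J/K.
ΔS_total = -12.795 + 14.533 = 1.74 J/K.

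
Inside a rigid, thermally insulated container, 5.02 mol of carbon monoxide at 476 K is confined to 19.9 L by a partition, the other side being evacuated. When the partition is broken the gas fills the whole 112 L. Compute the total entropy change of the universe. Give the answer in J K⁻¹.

ΔS_universe = 72.1 J/K

No heat is exchanged and no work is done, so the ideal-gas temperature stays constant.
Entropy is a state function; using a reversible isothermal path, ΔS_gas = nR ln(V₂/V₁) = 5.02 × 8.314 × ln(112/19.9) = 72.1 J/K.
The insulated surroundings exchange no heat, so ΔS_surr = 0 and ΔS_universe = ΔS_gas.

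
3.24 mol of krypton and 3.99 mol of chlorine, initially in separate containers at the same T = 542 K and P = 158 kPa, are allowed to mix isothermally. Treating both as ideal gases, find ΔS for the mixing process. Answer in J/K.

ΔS_mix = 41.3 J/K

Mole fractions: x_A = 3.24/7.23 = 0.448, x_B = 0.552.
ΔS_mix = −R(n_A ln x_A + n_B ln x_B) = −8.314 × (3.24 ln 0.448 + 3.99 ln 0.552) = 41.3 J/K.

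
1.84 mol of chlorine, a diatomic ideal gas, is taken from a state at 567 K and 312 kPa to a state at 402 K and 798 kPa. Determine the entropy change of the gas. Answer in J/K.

ΔS = nC_p ln(T₂/T₁) − nR ln(P₂/P₁), with C_p = 7R/2 = 29.1 J mol⁻¹ K⁻¹ for a diatomic ideal gas.
ΔS = 1.84 × [29.1 × ln(402/567) − 8.314 × ln(798/312)] = -32.8 J/K.

ΔS = -32.8 J/K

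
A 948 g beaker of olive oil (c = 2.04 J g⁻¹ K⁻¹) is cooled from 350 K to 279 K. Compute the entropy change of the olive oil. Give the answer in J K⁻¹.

ΔS = -438 J/K

ΔS = ∫dQ_rev/T = m c ln(T₂/T₁) = 948 × 2.04 × ln(279/350) = -438 J/K.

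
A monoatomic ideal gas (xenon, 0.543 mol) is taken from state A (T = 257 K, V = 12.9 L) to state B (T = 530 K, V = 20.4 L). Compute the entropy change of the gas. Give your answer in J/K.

Entropy is a state function: ΔS = nC_V ln(T₂/T₁) + nR ln(V₂/V₁), with C_V = 3R/2 = 12.47 J mol⁻¹ K⁻¹ for a monoatomic ideal gas.
ΔS = 0.543 × [12.47 × ln(530/257) + 8.314 × ln(20.4/12.9)] = 6.97 J/K.

ΔS = 6.97 J/K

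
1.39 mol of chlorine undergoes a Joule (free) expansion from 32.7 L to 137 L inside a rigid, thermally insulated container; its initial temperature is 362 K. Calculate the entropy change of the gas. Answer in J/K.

No heat is exchanged and no work is done, so the ideal-gas temperature stays constant.
Entropy is a state function; using a reversible isothermal path, ΔS_gas = nR ln(V₂/V₁) = 1.39 × 8.314 × ln(137/32.7) = 16.6 J/K.

ΔS_gas = 16.6 J/K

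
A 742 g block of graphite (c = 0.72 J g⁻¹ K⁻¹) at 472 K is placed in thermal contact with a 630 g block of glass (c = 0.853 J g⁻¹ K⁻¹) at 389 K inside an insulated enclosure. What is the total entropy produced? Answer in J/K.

Energy balance: T_f = (m₁c₁T₁ + m₂c₂T₂)/(m₁c₁ + m₂c₂) = 430.38 K.
ΔS₁ = m₁c₁ ln(T_f/T₁) = 534.24 × ln(430.38/472) = -49.32 J/K.
ΔS₂ = m₂c₂ ln(T_f/T₂) = 537.39 × ln(430.38/389) = 54.32 J/K.
ΔS_total = -49.32 + 54.32 = 5 J/K.

ΔS_total = 5 J/K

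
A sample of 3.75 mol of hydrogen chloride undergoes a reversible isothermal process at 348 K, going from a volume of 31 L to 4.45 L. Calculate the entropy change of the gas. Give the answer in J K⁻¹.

For an isothermal ideal gas ΔS_gas = nR ln(V₂/V₁) = 3.75 × 8.314 × ln(4.45/31) = -60.5 J/K.

ΔS_gas = -60.5 J/K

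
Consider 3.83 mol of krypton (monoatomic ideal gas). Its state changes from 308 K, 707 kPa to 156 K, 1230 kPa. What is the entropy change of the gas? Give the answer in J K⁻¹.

ΔS = -71.8 J/K

ΔS = nC_p ln(T₂/T₁) − nR ln(P₂/P₁), with C_p = 5R/2 = 20.79 J mol⁻¹ K⁻¹ for a monoatomic ideal gas.
ΔS = 3.83 × [20.79 × ln(156/308) − 8.314 × ln(1230/707)] = -71.8 J/K.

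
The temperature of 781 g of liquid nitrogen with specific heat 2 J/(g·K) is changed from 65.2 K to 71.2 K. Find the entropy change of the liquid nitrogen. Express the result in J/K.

ΔS = 138 J/K

ΔS = ∫dQ_rev/T = m c ln(T₂/T₁) = 781 × 2 × ln(71.2/65.2) = 138 J/K.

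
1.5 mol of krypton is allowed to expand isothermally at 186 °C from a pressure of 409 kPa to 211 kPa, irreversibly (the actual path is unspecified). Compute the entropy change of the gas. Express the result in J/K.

Entropy is a state function, so ΔS_gas depends only on the end states.
For an isothermal ideal gas ΔS_gas = nR ln(P₁/P₂) = 1.5 × 8.314 × ln(409/211) = 8.25 J/K.

ΔS_gas = 8.25 J/K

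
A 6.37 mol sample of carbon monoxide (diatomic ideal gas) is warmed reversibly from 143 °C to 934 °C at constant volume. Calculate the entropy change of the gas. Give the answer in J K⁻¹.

ΔS = 141 J/K

In kelvin: T₁ = 416.15 K, T₂ = 1207.15 K. At constant volume, ΔS = nC_V ln(T₂/T₁) with C_V = 5R/2 = 20.79 J mol⁻¹ K⁻¹.
ΔS = 6.37 × 20.79 × ln(1207.15/416.15) = 141 J/K.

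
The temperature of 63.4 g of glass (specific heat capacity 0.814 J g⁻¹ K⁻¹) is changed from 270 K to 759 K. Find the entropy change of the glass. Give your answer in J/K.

ΔS = ∫dQ_rev/T = m c ln(T₂/T₁) = 63.4 × 0.814 × ln(759/270) = 53.3 J/K.

ΔS = 53.3 J/K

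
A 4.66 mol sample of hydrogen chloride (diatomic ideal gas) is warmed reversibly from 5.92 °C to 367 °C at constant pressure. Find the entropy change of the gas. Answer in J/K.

ΔS = 113 J/K

In kelvin: T₁ = 279.07 K, T₂ = 640.15 K. At constant pressure, ΔS = nC_p ln(T₂/T₁) with C_p = 7R/2 = 29.1 J mol⁻¹ K⁻¹.
ΔS = 4.66 × 29.1 × ln(640.15/279.07) = 113 J/K.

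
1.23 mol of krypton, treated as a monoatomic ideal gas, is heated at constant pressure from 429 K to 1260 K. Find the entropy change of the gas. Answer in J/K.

ΔS = 27.5 J/K

At constant pressure, ΔS = nC_p ln(T₂/T₁) with C_p = 5R/2 = 20.79 J mol⁻¹ K⁻¹.
ΔS = 1.23 × 20.79 × ln(1260/429) = 27.5 J/K.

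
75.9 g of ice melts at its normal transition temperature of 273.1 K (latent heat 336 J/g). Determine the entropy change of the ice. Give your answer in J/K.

ΔS = 93.4 J/K

Heat absorbed by the substance: Q = mL = 75.9 × 336 = 25502.4 J.
At constant T, ΔS = Q_rev/T = 25502.4 / 273.1 = 93.4 J/K.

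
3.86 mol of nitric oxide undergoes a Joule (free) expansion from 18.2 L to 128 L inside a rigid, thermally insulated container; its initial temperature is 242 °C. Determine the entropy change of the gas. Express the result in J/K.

For an ideal gas in free expansion Q = 0 and W = 0, so T is unchanged.
Entropy is a state function; using a reversible isothermal path, ΔS_gas = nR ln(V₂/V₁) = 3.86 × 8.314 × ln(128/18.2) = 62.6 J/K.

ΔS_gas = 62.6 J/K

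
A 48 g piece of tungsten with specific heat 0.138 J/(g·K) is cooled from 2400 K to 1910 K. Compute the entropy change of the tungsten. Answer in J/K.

ΔS = ∫dQ_rev/T = m c ln(T₂/T₁) = 48 × 0.138 × ln(1910/2400) = -1.51 J/K.

ΔS = -1.51 J/K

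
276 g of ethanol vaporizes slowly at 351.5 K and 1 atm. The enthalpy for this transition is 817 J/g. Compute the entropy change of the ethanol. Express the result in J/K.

ΔS = 642 J/K

Heat absorbed by the substance: Q = mL = 276 × 817 = 225492 J.
At constant T, ΔS = Q_rev/T = 225492 / 351.5 = 642 J/K.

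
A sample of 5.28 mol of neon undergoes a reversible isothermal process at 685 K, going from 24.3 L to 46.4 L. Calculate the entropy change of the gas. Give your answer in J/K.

For an isothermal ideal gas ΔS_gas = nR ln(V₂/V₁) = 5.28 × 8.314 × ln(46.4/24.3) = 28.4 J/K.

ΔS_gas = 28.4 J/K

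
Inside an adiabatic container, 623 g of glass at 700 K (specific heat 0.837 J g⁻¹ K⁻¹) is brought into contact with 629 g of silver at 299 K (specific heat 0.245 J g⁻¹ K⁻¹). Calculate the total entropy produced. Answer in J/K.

Energy balance: T_f = (m₁c₁T₁ + m₂c₂T₂)/(m₁c₁ + m₂c₂) = 608.53 K.
ΔS₁ = m₁c₁ ln(T_f/T₁) = 521.451 × ln(608.53/700) = -73.02 J/K.
ΔS₂ = m₂c₂ ln(T_f/T₂) = 154.105 × ln(608.53/299) = 109.5 J/K.
ΔS_total = -73.02 + 109.5 = 36.5 J/K.

ΔS_total = 36.5 J/K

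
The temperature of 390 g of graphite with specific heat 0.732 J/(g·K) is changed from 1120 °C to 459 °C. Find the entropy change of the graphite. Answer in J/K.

In kelvin: T₁ = 1393.15 K, T₂ = 732.15 K. ΔS = ∫dQ_rev/T = m c ln(T₂/T₁) = 390 × 0.732 × ln(732.15/1393.15) = -184 J/K.

ΔS = -184 J/K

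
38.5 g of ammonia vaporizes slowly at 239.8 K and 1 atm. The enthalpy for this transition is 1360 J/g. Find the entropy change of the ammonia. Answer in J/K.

Heat absorbed by the substance: Q = mL = 38.5 × 1360 = 52360 J.
At constant T, ΔS = Q_rev/T = 52360 / 239.8 = 218 J/K.

ΔS = 218 J/K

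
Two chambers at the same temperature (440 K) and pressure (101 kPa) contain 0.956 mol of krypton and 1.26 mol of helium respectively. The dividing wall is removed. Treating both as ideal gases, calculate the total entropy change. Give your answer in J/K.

Mole fractions: x_A = 0.956/2.22 = 0.431, x_B = 0.569.
ΔS_mix = −R(n_A ln x_A + n_B ln x_B) = −8.314 × (0.956 ln 0.431 + 1.26 ln 0.569) = 12.6 J/K.

ΔS_mix = 12.6 J/K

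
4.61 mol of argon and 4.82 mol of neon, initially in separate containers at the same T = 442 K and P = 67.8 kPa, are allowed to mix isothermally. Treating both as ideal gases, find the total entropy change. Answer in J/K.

Mole fractions: x_A = 4.61/9.43 = 0.489, x_B = 0.511.
ΔS_mix = −R(n_A ln x_A + n_B ln x_B) = −8.314 × (4.61 ln 0.489 + 4.82 ln 0.511) = 54.3 J/K.

ΔS_mix = 54.3 J/K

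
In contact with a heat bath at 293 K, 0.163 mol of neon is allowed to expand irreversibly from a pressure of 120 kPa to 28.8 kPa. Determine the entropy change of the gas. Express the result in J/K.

Entropy is a state function, so ΔS_gas depends only on the end states.
For an isothermal ideal gas ΔS_gas = nR ln(P₁/P₂) = 0.163 × 8.314 × ln(120/28.8) = 1.93 J/K.

ΔS_gas = 1.93 J/K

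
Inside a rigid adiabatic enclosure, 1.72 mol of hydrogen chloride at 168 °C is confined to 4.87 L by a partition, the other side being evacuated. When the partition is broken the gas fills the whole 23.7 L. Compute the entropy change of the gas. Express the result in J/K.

No heat is exchanged and no work is done, so the ideal-gas temperature stays constant.
Entropy is a state function; using a reversible isothermal path, ΔS_gas = nR ln(V₂/V₁) = 1.72 × 8.314 × ln(23.7/4.87) = 22.6 J/K.

ΔS_gas = 22.6 J/K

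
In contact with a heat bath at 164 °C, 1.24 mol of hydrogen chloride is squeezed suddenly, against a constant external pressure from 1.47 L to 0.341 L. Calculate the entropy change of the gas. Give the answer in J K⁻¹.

Entropy is a state function, so ΔS_gas depends only on the end states.
For an isothermal ideal gas ΔS_gas = nR ln(V₂/V₁) = 1.24 × 8.314 × ln(0.341/1.47) = -15.1 J/K.

ΔS_gas = -15.1 J/K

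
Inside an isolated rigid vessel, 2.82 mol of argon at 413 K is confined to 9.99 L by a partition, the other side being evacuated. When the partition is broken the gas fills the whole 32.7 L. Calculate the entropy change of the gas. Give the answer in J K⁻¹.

ΔS_gas = 27.8 J/K

For an ideal gas in free expansion Q = 0 and W = 0, so T is unchanged.
Entropy is a state function; using a reversible isothermal path, ΔS_gas = nR ln(V₂/V₁) = 2.82 × 8.314 × ln(32.7/9.99) = 27.8 J/K.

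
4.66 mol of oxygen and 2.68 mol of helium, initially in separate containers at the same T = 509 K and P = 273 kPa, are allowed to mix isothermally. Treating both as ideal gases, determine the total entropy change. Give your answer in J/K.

Mole fractions: x_A = 4.66/7.34 = 0.635, x_B = 0.365.
ΔS_mix = −R(n_A ln x_A + n_B ln x_B) = −8.314 × (4.66 ln 0.635 + 2.68 ln 0.365) = 40.1 J/K.

ΔS_mix = 40.1 J/K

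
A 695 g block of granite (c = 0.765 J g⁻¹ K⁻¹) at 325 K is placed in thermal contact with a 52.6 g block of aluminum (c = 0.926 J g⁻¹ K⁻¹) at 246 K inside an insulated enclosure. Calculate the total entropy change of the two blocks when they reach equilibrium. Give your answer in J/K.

ΔS_total = 1.6 J/K

Energy balance: T_f = (m₁c₁T₁ + m₂c₂T₂)/(m₁c₁ + m₂c₂) = 318.37 K.
ΔS₁ = m₁c₁ ln(T_f/T₁) = 531.675 × ln(318.37/325) = -10.96 J/K.
ΔS₂ = m₂c₂ ln(T_f/T₂) = 48.7076 × ln(318.37/246) = 12.56 J/K.
ΔS_total = -10.96 + 12.56 = 1.6 J/K.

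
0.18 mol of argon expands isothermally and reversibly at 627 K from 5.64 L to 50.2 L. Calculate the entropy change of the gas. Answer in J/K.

For an isothermal ideal gas ΔS_gas = nR ln(V₂/V₁) = 0.18 × 8.314 × ln(50.2/5.64) = 3.27 J/K.

ΔS_gas = 3.27 J/K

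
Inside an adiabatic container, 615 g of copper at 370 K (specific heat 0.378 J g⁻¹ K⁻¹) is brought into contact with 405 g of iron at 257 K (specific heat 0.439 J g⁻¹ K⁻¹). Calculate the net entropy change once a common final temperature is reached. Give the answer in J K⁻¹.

ΔS_total = 6.55 J/K

Energy balance: T_f = (m₁c₁T₁ + m₂c₂T₂)/(m₁c₁ + m₂c₂) = 321.03 K.
ΔS₁ = m₁c₁ ln(T_f/T₁) = 232.47 × ln(321.03/370) = -33 J/K.
ΔS₂ = m₂c₂ ln(T_f/T₂) = 177.795 × ln(321.03/257) = 39.55 J/K.
ΔS_total = -33 + 39.55 = 6.55 J/K.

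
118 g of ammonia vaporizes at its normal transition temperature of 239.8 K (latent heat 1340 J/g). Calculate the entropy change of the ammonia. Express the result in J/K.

Heat absorbed by the substance: Q = mL = 118 × 1340 = 158120 J.
At constant T, ΔS = Q_rev/T = 158120 / 239.8 = 659 J/K.

ΔS = 659 J/K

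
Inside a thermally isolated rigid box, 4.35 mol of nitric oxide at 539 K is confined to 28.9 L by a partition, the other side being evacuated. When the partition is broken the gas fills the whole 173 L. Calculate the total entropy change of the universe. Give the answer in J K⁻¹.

No heat is exchanged and no work is done, so the ideal-gas temperature stays constant.
Entropy is a state function; using a reversible isothermal path, ΔS_gas = nR ln(V₂/V₁) = 4.35 × 8.314 × ln(173/28.9) = 64.7 J/K.
The insulated surroundings exchange no heat, so ΔS_surr = 0 and ΔS_universe = ΔS_gas.

ΔS_universe = 64.7 J/K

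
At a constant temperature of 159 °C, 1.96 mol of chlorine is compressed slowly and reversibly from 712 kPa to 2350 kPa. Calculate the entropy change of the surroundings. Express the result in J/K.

For an isothermal ideal gas ΔS_gas = nR ln(P₁/P₂) = 1.96 × 8.314 × ln(712/2350) = -19.5 J/K.
The process is reversible, so ΔS_surr = −ΔS_gas = 19.5 J/K and ΔS_universe = 0.

ΔS_surr = 19.5 J/K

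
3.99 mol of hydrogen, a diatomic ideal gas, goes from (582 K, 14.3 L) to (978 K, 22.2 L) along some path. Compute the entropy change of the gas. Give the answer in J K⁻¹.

Entropy is a state function: ΔS = nC_V ln(T₂/T₁) + nR ln(V₂/V₁), with C_V = 5R/2 = 20.79 J mol⁻¹ K⁻¹ for a diatomic ideal gas.
ΔS = 3.99 × [20.79 × ln(978/582) + 8.314 × ln(22.2/14.3)] = 57.6 J/K.

ΔS = 57.6 J/K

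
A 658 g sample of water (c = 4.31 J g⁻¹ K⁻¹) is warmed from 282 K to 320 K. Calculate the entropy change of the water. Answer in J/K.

ΔS = 359 J/K

ΔS = ∫dQ_rev/T = m c ln(T₂/T₁) = 658 × 4.31 × ln(320/282) = 359 J/K.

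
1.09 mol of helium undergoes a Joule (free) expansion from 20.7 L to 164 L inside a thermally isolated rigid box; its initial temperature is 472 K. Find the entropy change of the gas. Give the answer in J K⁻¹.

ΔS_gas = 18.8 J/K

For an ideal gas in free expansion Q = 0 and W = 0, so T is unchanged.
Entropy is a state function; using a reversible isothermal path, ΔS_gas = nR ln(V₂/V₁) = 1.09 × 8.314 × ln(164/20.7) = 18.8 J/K.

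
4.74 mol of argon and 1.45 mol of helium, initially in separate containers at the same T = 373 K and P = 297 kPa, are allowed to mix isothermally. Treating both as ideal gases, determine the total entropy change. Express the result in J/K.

Mole fractions: x_A = 4.74/6.19 = 0.766, x_B = 0.234.
ΔS_mix = −R(n_A ln x_A + n_B ln x_B) = −8.314 × (4.74 ln 0.766 + 1.45 ln 0.234) = 28 J/K.

ΔS_mix = 28 J/K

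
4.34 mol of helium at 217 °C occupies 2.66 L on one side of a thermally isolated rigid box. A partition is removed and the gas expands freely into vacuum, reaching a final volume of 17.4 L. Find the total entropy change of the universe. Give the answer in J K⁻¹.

For an ideal gas in free expansion Q = 0 and W = 0, so T is unchanged.
Entropy is a state function; using a reversible isothermal path, ΔS_gas = nR ln(V₂/V₁) = 4.34 × 8.314 × ln(17.4/2.66) = 67.8 J/K.
The insulated surroundings exchange no heat, so ΔS_surr = 0 and ΔS_universe = ΔS_gas.

ΔS_universe = 67.8 J/K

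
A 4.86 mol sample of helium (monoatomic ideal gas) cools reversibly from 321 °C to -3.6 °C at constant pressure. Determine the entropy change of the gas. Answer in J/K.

In kelvin: T₁ = 594.15 K, T₂ = 269.55 K. At constant pressure, ΔS = nC_p ln(T₂/T₁) with C_p = 5R/2 = 20.79 J mol⁻¹ K⁻¹.
ΔS = 4.86 × 20.79 × ln(269.55/594.15) = -79.8 J/K.

ΔS = -79.8 J/K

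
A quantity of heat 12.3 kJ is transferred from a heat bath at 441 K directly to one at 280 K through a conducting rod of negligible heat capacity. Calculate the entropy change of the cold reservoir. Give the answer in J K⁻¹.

The cold reservoir gains heat Q, so ΔS_cold = +Q/T_C = 12300/280 = 43.9 J/K.

ΔS_cold = 43.9 J/K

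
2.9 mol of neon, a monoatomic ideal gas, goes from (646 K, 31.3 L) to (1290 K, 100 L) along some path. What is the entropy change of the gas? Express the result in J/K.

ΔS = 53 J/K

Entropy is a state function: ΔS = nC_V ln(T₂/T₁) + nR ln(V₂/V₁), with C_V = 3R/2 = 12.47 J mol⁻¹ K⁻¹ for a monoatomic ideal gas.
ΔS = 2.9 × [12.47 × ln(1290/646) + 8.314 × ln(100/31.3)] = 53 J/K.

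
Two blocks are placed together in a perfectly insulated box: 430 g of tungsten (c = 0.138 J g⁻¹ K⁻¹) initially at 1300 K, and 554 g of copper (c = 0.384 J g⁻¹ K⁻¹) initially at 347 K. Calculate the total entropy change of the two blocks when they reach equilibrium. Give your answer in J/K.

Energy balance: T_f = (m₁c₁T₁ + m₂c₂T₂)/(m₁c₁ + m₂c₂) = 554.85 K.
ΔS₁ = m₁c₁ ln(T_f/T₁) = 59.34 × ln(554.85/1300) = -50.52 J/K.
ΔS₂ = m₂c₂ ln(T_f/T₂) = 212.736 × ln(554.85/347) = 99.85 J/K.
ΔS_total = -50.52 + 99.85 = 49.3 J/K.

ΔS_total = 49.3 J/K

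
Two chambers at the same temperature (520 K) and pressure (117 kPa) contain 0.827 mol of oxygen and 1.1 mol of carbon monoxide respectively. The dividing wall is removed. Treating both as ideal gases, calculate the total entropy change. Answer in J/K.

ΔS_mix = 10.9 J/K

Mole fractions: x_A = 0.827/1.93 = 0.429, x_B = 0.571.
ΔS_mix = −R(n_A ln x_A + n_B ln x_B) = −8.314 × (0.827 ln 0.429 + 1.1 ln 0.571) = 10.9 J/K.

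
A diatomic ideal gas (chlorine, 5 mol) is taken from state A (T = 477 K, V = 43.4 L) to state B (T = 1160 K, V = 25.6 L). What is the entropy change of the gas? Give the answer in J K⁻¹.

Entropy is a state function: ΔS = nC_V ln(T₂/T₁) + nR ln(V₂/V₁), with C_V = 5R/2 = 20.79 J mol⁻¹ K⁻¹ for a diatomic ideal gas.
ΔS = 5 × [20.79 × ln(1160/477) + 8.314 × ln(25.6/43.4)] = 70.4 J/K.

ΔS = 70.4 J/K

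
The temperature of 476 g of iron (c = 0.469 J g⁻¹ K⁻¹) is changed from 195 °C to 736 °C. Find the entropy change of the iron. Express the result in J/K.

ΔS = 171 J/K

In kelvin: T₁ = 468.15 K, T₂ = 1009.15 K. ΔS = ∫dQ_rev/T = m c ln(T₂/T₁) = 476 × 0.469 × ln(1009.15/468.15) = 171 J/K.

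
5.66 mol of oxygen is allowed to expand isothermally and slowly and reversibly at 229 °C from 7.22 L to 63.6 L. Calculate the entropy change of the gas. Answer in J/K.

For an isothermal ideal gas ΔS_gas = nR ln(V₂/V₁) = 5.66 × 8.314 × ln(63.6/7.22) = 102 J/K.

ΔS_gas = 102 J/K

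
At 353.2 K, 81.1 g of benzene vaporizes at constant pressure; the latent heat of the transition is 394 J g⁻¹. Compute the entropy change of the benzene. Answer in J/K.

ΔS = 90.5 J/K

Heat absorbed by the substance: Q = mL = 81.1 × 394 = 31953.4 J.
At constant T, ΔS = Q_rev/T = 31953.4 / 353.2 = 90.5 J/K.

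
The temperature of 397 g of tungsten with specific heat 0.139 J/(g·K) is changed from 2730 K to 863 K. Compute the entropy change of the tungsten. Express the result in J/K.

ΔS = ∫dQ_rev/T = m c ln(T₂/T₁) = 397 × 0.139 × ln(863/2730) = -63.6 J/K.

ΔS = -63.6 J/K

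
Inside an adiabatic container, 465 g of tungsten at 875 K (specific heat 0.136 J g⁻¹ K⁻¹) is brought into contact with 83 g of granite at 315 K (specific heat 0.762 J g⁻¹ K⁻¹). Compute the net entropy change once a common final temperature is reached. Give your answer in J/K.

Energy balance: T_f = (m₁c₁T₁ + m₂c₂T₂)/(m₁c₁ + m₂c₂) = 594.99 K.
ΔS₁ = m₁c₁ ln(T_f/T₁) = 63.24 × ln(594.99/875) = -24.39 J/K.
ΔS₂ = m₂c₂ ln(T_f/T₂) = 63.246 × ln(594.99/315) = 40.22 J/K.
ΔS_total = -24.39 + 40.22 = 15.8 J/K.

ΔS_total = 15.8 J/K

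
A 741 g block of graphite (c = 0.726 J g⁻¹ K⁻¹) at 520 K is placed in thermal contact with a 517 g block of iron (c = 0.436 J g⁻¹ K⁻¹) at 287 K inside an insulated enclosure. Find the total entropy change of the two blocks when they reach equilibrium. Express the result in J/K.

ΔS_total = 25.6 J/K

Energy balance: T_f = (m₁c₁T₁ + m₂c₂T₂)/(m₁c₁ + m₂c₂) = 451.2 K.
ΔS₁ = m₁c₁ ln(T_f/T₁) = 537.966 × ln(451.2/520) = -76.348 J/K.
ΔS₂ = m₂c₂ ln(T_f/T₂) = 225.412 × ln(451.2/287) = 101.98 J/K.
ΔS_total = -76.348 + 101.98 = 25.6 J/K.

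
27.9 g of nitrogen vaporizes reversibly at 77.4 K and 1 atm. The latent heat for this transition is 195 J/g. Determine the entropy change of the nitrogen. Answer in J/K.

ΔS = 70.3 J/K

Heat absorbed by the substance: Q = mL = 27.9 × 195 = 5440.5 J.
At constant T, ΔS = Q_rev/T = 5440.5 / 77.4 = 70.3 J/K.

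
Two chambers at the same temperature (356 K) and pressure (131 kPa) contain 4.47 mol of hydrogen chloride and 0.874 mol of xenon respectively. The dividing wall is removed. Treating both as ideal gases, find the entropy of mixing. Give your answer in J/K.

ΔS_mix = 19.8 J/K

Mole fractions: x_A = 4.47/5.34 = 0.836, x_B = 0.164.
ΔS_mix = −R(n_A ln x_A + n_B ln x_B) = −8.314 × (4.47 ln 0.836 + 0.874 ln 0.164) = 19.8 J/K.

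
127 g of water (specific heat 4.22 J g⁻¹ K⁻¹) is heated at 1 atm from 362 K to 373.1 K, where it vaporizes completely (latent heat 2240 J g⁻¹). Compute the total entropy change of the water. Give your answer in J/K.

ΔS = 779 J/K

Warming step: ΔS₁ = m c ln(T_tr/T_i) = 127 × 4.22 × ln(373.1/362) = 16.19 J/K.
Phase change: ΔS₂ = +mL/T_tr = 127 × 2240 / 373.1 = 762.5 J/K.
ΔS_total = (16.19) + (762.5) = 779 J/K.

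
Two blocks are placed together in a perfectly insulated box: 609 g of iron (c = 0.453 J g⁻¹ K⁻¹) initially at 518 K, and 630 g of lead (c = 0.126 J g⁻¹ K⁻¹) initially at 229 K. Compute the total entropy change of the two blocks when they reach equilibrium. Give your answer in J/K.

ΔS_total = 17.5 J/K

Energy balance: T_f = (m₁c₁T₁ + m₂c₂T₂)/(m₁c₁ + m₂c₂) = 453.42 K.
ΔS₁ = m₁c₁ ln(T_f/T₁) = 275.877 × ln(453.42/518) = -36.73 J/K.
ΔS₂ = m₂c₂ ln(T_f/T₂) = 79.38 × ln(453.42/229) = 54.23 J/K.
ΔS_total = -36.73 + 54.23 = 17.5 J/K.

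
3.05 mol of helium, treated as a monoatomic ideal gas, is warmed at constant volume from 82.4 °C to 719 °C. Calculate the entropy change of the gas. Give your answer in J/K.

ΔS = 39 J/K

In kelvin: T₁ = 355.55 K, T₂ = 992.15 K. At constant volume, ΔS = nC_V ln(T₂/T₁) with C_V = 3R/2 = 12.47 J mol⁻¹ K⁻¹.
ΔS = 3.05 × 12.47 × ln(992.15/355.55) = 39 J/K.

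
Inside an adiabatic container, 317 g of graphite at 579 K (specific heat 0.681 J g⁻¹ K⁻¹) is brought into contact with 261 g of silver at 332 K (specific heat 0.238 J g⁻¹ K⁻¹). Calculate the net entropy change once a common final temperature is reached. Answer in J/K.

ΔS_total = 6.7 J/K

Energy balance: T_f = (m₁c₁T₁ + m₂c₂T₂)/(m₁c₁ + m₂c₂) = 523.81 K.
ΔS₁ = m₁c₁ ln(T_f/T₁) = 215.877 × ln(523.81/579) = -21.63 J/K.
ΔS₂ = m₂c₂ ln(T_f/T₂) = 62.118 × ln(523.81/332) = 28.33 J/K.
ΔS_total = -21.63 + 28.33 = 6.7 J/K.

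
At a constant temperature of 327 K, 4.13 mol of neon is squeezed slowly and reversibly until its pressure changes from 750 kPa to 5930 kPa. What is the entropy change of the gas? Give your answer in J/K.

ΔS_gas = -71 J/K

For an isothermal ideal gas ΔS_gas = nR ln(P₁/P₂) = 4.13 × 8.314 × ln(750/5930) = -71 J/K.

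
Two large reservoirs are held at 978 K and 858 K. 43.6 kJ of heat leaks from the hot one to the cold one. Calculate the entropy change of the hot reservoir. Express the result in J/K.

ΔS_hot = -44.6 J/K

The hot reservoir loses heat Q, so ΔS_hot = −Q/T_H = −43600/978 = -44.6 J/K.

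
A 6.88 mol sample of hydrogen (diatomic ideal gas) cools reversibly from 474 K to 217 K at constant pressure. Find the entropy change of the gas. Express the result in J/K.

At constant pressure, ΔS = nC_p ln(T₂/T₁) with C_p = 7R/2 = 29.1 J mol⁻¹ K⁻¹.
ΔS = 6.88 × 29.1 × ln(217/474) = -156 J/K.

ΔS = -156 J/K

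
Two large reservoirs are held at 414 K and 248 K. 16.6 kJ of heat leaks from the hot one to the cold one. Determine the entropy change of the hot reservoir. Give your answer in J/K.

ΔS_hot = -40.1 J/K

The hot reservoir loses heat Q, so ΔS_hot = −Q/T_H = −16600/414 = -40.1 J/K.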